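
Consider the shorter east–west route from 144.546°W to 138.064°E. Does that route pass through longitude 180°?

Yes

Naïve |138.064 − -144.546| = 282.61° > 180°, so the shorter arc goes the other way round — across 180°.
Signed shortest Δλ = ((138.064 − -144.546 + 180) mod 360) − 180 = -77.39°.
Going west by 77.39° from -144.546° passes through 180° before reaching +138.064°.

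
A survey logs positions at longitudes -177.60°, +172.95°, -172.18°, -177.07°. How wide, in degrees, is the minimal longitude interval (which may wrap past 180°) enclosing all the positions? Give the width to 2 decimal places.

14.87°

Sort the longitudes: -177.60°, -177.07°, -172.18°, +172.95°.
Eastward gaps between consecutive values (wrapping around): 0.53°, 4.89°, 345.13°, 9.45°.
Largest gap = 345.13° ⇒ minimal covering band is its complement: 360° − 345.13° = 14.87°.
Band runs from +172.95° eastward to -172.18°, crossing the antimeridian.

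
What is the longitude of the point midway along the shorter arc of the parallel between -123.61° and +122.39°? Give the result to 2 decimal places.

+179.39°

Signed shortest Δλ from -123.61° to +122.39° is -114.00°.
Midpoint longitude = -123.61° + (-114.00°)/2 = -123.61° − 57.00° = -180.61°.
Normalise into (−180°, 180°]: +179.39°.
(The naïve average (-123.61 + +122.39)/2 = -0.61° is on the wrong side of the globe.)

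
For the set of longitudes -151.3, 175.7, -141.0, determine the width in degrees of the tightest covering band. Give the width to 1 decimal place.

43.3°

Sort the longitudes: -151.3°, -141.0°, +175.7°.
Eastward gaps between consecutive values (wrapping around): 10.3°, 316.7°, 33.0°.
Largest gap = 316.7° ⇒ minimal covering band is its complement: 360° − 316.7° = 43.3°.
Band runs from +175.7° eastward to -141.0°, crossing the antimeridian.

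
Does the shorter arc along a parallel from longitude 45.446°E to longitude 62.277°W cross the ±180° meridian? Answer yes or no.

No

Signed shortest Δλ = ((-62.277 − 45.446 + 180) mod 360) − 180 = -107.723°.
Going west by 107.723° from +45.446° reaches -62.277° without touching 180°.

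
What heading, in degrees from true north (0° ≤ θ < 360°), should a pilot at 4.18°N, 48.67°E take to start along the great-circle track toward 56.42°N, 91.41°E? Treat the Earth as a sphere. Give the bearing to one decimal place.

25.1°

Δλ = 91.41 − 48.67 = 42.74°.
θ = atan2( sin Δλ · cos φ₂ , cos φ₁ · sin φ₂ − sin φ₁ · cos φ₂ · cos Δλ )
  = atan2(0.37537, 0.80129) = 25.101° → normalised to [0°, 360°): 25.101°.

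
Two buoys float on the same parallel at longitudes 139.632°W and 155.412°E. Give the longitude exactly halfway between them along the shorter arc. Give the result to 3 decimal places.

Signed shortest Δλ from -139.632° to +155.412° is -64.956°.
Midpoint longitude = -139.632° + (-64.956°)/2 = -139.632° − 32.478° = -172.110°.
(The naïve average (-139.632 + +155.412)/2 = 7.89° is on the wrong side of the globe.)

172.110°W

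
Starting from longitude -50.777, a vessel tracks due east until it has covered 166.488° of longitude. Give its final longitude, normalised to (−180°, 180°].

+115.711°

Start at -50.777°; shift +166.488° → +115.711°.
+115.711° already lies in (−180°, 180°].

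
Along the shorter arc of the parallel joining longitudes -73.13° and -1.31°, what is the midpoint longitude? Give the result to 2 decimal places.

Signed shortest Δλ from -73.13° to -1.31° is +71.82°.
Midpoint longitude = -73.13° + (+71.82°)/2 = -73.13° + 35.91° = -37.22°.

-37.22°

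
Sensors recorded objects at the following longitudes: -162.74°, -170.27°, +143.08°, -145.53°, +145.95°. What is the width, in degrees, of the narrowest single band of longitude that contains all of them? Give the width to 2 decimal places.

Sort the longitudes: -170.27°, -162.74°, -145.53°, +143.08°, +145.95°.
Eastward gaps between consecutive values (wrapping around): 7.53°, 17.21°, 288.61°, 2.87°, 43.78°.
Largest gap = 288.61° ⇒ minimal covering band is its complement: 360° − 288.61° = 71.39°.
Band runs from +143.08° eastward to -145.53°, crossing the antimeridian.

71.39°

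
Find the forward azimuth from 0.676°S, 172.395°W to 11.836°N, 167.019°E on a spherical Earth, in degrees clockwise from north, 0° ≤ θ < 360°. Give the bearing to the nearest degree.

302°

Δλ = 167.019 − -172.395 = 339.414°; wrapped into (−180°, 180°]: -20.586°.
θ = atan2( sin Δλ · cos φ₂ , cos φ₁ · sin φ₂ − sin φ₁ · cos φ₂ · cos Δλ )
  = atan2(-0.34414, 0.21591) = -57.896° → normalised to [0°, 360°): 302.104°.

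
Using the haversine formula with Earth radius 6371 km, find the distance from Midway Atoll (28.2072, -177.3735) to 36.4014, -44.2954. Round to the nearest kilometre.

Δλ = -44.2954 − -177.3735 = 133.0781°.
Δφ = 36.4014 − 28.2072 = 8.1942°.
a = sin²(Δφ/2) + cos φ₁ · cos φ₂ · sin²(Δλ/2) = 0.601975.
c = 2·atan2(√a, √(1−a)) = 1.77619 rad → d = 6371·c ≈ 11316.08 km.

11316 km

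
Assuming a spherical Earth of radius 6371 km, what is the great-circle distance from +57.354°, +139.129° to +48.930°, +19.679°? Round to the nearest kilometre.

6958 km

Δλ = 19.679 − 139.129 = -119.450°.
Δφ = 48.930 − 57.354 = -8.424°.
a = sin²(Δφ/2) + cos φ₁ · cos φ₂ · sin²(Δλ/2) = 0.269722.
c = 2·atan2(√a, √(1−a)) = 1.09217 rad → d = 6371·c ≈ 6958.24 km.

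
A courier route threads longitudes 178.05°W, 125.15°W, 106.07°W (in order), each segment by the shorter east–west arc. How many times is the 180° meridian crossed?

0

Leg 1: -178.05° → -125.15°, shortest Δλ = 52.9° (east) — does not cross 180°.
Leg 2: -125.15° → -106.07°, shortest Δλ = 19.08° (east) — does not cross 180°.
Total crossings: 0.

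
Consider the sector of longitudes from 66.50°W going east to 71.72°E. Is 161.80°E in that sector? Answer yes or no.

Band width going east from -66.50° to +71.72°: ((71.72 − -66.50) mod 360) = 138.22°.
Offset of +161.80° east of the west edge: ((161.80 − -66.50) mod 360) = 228.30°.
228.30° > 138.22° ⇒ outside.

No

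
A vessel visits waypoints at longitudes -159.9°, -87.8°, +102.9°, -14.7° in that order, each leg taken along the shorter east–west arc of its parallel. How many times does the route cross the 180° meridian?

1

Leg 1: -159.9° → -87.8°, shortest Δλ = 72.1° (east) — does not cross 180°.
Leg 2: -87.8° → +102.9°, shortest Δλ = -169.3° (west) — crosses 180°.
Leg 3: +102.9° → -14.7°, shortest Δλ = -117.6° (west) — does not cross 180°.
Total crossings: 1.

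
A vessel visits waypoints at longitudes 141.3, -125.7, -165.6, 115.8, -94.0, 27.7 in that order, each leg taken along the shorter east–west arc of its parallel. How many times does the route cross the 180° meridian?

Leg 1: +141.3° → -125.7°, shortest Δλ = 93.0° (east) — crosses 180°.
Leg 2: -125.7° → -165.6°, shortest Δλ = -39.9° (west) — does not cross 180°.
Leg 3: -165.6° → +115.8°, shortest Δλ = -78.6° (west) — crosses 180°.
Leg 4: +115.8° → -94.0°, shortest Δλ = 150.2° (east) — crosses 180°.
Leg 5: -94.0° → +27.7°, shortest Δλ = 121.7° (east) — does not cross 180°.
Total crossings: 3.

3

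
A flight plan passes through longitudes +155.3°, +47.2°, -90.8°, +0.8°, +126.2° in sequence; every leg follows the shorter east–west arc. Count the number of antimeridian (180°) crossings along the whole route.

0

Leg 1: +155.3° → +47.2°, shortest Δλ = -108.1° (west) — does not cross 180°.
Leg 2: +47.2° → -90.8°, shortest Δλ = -138.0° (west) — does not cross 180°.
Leg 3: -90.8° → +0.8°, shortest Δλ = 91.6° (east) — does not cross 180°.
Leg 4: +0.8° → +126.2°, shortest Δλ = 125.4° (east) — does not cross 180°.
Total crossings: 0.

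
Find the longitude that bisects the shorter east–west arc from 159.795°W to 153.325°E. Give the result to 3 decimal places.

176.765°E

Signed shortest Δλ from -159.795° to +153.325° is -46.880°.
Midpoint longitude = -159.795° + (-46.880°)/2 = -159.795° − 23.440° = -183.235°.
Normalise into (−180°, 180°]: +176.765°.
(The naïve average (-159.795 + +153.325)/2 = -3.235° is on the wrong side of the globe.)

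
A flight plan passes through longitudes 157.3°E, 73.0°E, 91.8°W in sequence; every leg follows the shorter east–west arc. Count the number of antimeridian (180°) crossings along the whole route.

0

Leg 1: +157.3° → +73.0°, shortest Δλ = -84.3° (west) — does not cross 180°.
Leg 2: +73.0° → -91.8°, shortest Δλ = -164.8° (west) — does not cross 180°.
Total crossings: 0.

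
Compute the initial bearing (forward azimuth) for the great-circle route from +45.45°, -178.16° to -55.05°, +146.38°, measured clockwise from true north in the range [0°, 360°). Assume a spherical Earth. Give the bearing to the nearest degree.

Δλ = 146.38 − -178.16 = 324.54°; wrapped into (−180°, 180°]: -35.46°.
θ = atan2( sin Δλ · cos φ₂ , cos φ₁ · sin φ₂ − sin φ₁ · cos φ₂ · cos Δλ )
  = atan2(-0.33234, -0.90753) = -159.887° → normalised to [0°, 360°): 200.113°.

200°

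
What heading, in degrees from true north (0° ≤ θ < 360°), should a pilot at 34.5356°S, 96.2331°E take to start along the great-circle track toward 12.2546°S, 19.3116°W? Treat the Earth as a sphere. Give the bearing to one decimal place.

Δλ = -19.3116 − 96.2331 = -115.5447°.
θ = atan2( sin Δλ · cos φ₂ , cos φ₁ · sin φ₂ − sin φ₁ · cos φ₂ · cos Δλ )
  = atan2(-0.88169, -0.41374) = -115.139° → normalised to [0°, 360°): 244.861°.

244.9°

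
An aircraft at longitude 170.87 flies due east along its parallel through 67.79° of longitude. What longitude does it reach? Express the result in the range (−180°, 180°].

Start at +170.87°; shift +67.79° → +238.66°.
+238.66° lies outside (−180°, 180°]; subtract 360° → -121.34°.

-121.34°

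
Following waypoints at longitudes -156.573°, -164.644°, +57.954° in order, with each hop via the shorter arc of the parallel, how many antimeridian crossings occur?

Leg 1: -156.573° → -164.644°, shortest Δλ = -8.071° (west) — does not cross 180°.
Leg 2: -164.644° → +57.954°, shortest Δλ = -137.402° (west) — crosses 180°.
Total crossings: 1.

1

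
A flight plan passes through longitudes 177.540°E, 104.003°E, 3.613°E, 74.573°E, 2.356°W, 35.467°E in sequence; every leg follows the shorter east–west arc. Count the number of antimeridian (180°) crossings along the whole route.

Leg 1: +177.540° → +104.003°, shortest Δλ = -73.537° (west) — does not cross 180°.
Leg 2: +104.003° → +3.613°, shortest Δλ = -100.39° (west) — does not cross 180°.
Leg 3: +3.613° → +74.573°, shortest Δλ = 70.96° (east) — does not cross 180°.
Leg 4: +74.573° → -2.356°, shortest Δλ = -76.929° (west) — does not cross 180°.
Leg 5: -2.356° → +35.467°, shortest Δλ = 37.823° (east) — does not cross 180°.
Total crossings: 0.

0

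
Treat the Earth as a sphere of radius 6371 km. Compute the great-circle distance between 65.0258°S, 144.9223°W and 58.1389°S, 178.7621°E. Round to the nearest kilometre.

2033 km

Δλ = 178.7621 − -144.9223 = 323.6844°; wrapped into (−180°, 180°]: -36.3156°.
Δφ = -58.1389 − -65.0258 = 6.8869°.
a = sin²(Δφ/2) + cos φ₁ · cos φ₂ · sin²(Δλ/2) = 0.025252.
c = 2·atan2(√a, √(1−a)) = 0.31917 rad → d = 6371·c ≈ 2033.43 km.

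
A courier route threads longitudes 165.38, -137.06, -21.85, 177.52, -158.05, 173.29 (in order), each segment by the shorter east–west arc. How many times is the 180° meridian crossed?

4

Leg 1: +165.38° → -137.06°, shortest Δλ = 57.56° (east) — crosses 180°.
Leg 2: -137.06° → -21.85°, shortest Δλ = 115.21° (east) — does not cross 180°.
Leg 3: -21.85° → +177.52°, shortest Δλ = -160.63° (west) — crosses 180°.
Leg 4: +177.52° → -158.05°, shortest Δλ = 24.43° (east) — crosses 180°.
Leg 5: -158.05° → +173.29°, shortest Δλ = -28.66° (west) — crosses 180°.
Total crossings: 4.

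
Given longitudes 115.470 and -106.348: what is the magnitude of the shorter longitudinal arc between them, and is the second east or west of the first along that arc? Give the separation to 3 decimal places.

Raw difference: -106.348 − 115.470 = -221.818°.
Normalise into (−180°, 180°]: -221.818° + 360° = 138.182°.
Positive ⇒ the second point lies to the east; separation 138.182°.

138.182° east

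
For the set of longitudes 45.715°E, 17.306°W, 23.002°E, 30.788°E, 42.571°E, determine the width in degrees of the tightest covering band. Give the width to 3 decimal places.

Sort the longitudes: -17.306°, +23.002°, +30.788°, +42.571°, +45.715°.
Eastward gaps between consecutive values (wrapping around): 40.308°, 7.786°, 11.783°, 3.144°, 296.979°.
Largest gap = 296.979° ⇒ minimal covering band is its complement: 360° − 296.979° = 63.021°.
Band runs from -17.306° eastward to +45.715°.

63.021°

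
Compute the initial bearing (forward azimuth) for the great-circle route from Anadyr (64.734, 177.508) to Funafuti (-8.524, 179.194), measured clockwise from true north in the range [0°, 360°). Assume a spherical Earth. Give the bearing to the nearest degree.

178°

Δλ = 179.194 − 177.508 = 1.686°.
θ = atan2( sin Δλ · cos φ₂ , cos φ₁ · sin φ₂ − sin φ₁ · cos φ₂ · cos Δλ )
  = atan2(0.02910, -0.95722) = 178.259° → normalised to [0°, 360°): 178.259°.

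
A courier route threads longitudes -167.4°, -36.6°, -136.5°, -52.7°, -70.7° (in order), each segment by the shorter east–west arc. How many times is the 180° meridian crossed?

0

Leg 1: -167.4° → -36.6°, shortest Δλ = 130.8° (east) — does not cross 180°.
Leg 2: -36.6° → -136.5°, shortest Δλ = -99.9° (west) — does not cross 180°.
Leg 3: -136.5° → -52.7°, shortest Δλ = 83.8° (east) — does not cross 180°.
Leg 4: -52.7° → -70.7°, shortest Δλ = -18.0° (west) — does not cross 180°.
Total crossings: 0.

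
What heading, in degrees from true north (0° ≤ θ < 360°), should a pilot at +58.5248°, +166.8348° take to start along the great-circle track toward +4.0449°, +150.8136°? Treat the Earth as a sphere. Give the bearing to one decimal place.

Δλ = 150.8136 − 166.8348 = -16.0212°.
θ = atan2( sin Δλ · cos φ₂ , cos φ₁ · sin φ₂ − sin φ₁ · cos φ₂ · cos Δλ )
  = atan2(-0.27531, -0.78087) = -160.579° → normalised to [0°, 360°): 199.421°.

199.4°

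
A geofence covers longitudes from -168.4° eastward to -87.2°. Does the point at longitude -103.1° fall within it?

Yes

Band width going east from -168.4° to -87.2°: ((-87.2 − -168.4) mod 360) = 81.2°.
Offset of -103.1° east of the west edge: ((-103.1 − -168.4) mod 360) = 65.3°.
65.3° ≤ 81.2° ⇒ inside.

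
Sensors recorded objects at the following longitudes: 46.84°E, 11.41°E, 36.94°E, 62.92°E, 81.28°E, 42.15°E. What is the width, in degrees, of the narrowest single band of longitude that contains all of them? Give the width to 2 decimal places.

69.87°

Sort the longitudes: +11.41°, +36.94°, +42.15°, +46.84°, +62.92°, +81.28°.
Eastward gaps between consecutive values (wrapping around): 25.53°, 5.21°, 4.69°, 16.08°, 18.36°, 290.13°.
Largest gap = 290.13° ⇒ minimal covering band is its complement: 360° − 290.13° = 69.87°.
Band runs from +11.41° eastward to +81.28°.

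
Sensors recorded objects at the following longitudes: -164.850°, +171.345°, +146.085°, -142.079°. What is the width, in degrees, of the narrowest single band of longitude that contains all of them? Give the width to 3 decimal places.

Sort the longitudes: -164.850°, -142.079°, +146.085°, +171.345°.
Eastward gaps between consecutive values (wrapping around): 22.771°, 288.164°, 25.260°, 23.805°.
Largest gap = 288.164° ⇒ minimal covering band is its complement: 360° − 288.164° = 71.836°.
Band runs from +146.085° eastward to -142.079°, crossing the antimeridian.

71.836°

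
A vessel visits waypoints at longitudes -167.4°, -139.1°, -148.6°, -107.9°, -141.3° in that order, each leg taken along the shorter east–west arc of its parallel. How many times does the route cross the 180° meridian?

Leg 1: -167.4° → -139.1°, shortest Δλ = 28.3° (east) — does not cross 180°.
Leg 2: -139.1° → -148.6°, shortest Δλ = -9.5° (west) — does not cross 180°.
Leg 3: -148.6° → -107.9°, shortest Δλ = 40.7° (east) — does not cross 180°.
Leg 4: -107.9° → -141.3°, shortest Δλ = -33.4° (west) — does not cross 180°.
Total crossings: 0.

0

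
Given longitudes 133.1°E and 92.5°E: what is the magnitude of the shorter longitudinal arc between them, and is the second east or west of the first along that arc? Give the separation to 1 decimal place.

Raw difference: 92.5 − 133.1 = -40.6°.
Normalise into (−180°, 180°]: -40.6° stays -40.6°.
Negative ⇒ the second point lies to the west; separation 40.6°.

40.6° west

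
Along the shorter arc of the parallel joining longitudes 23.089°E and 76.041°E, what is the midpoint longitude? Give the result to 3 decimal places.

49.565°E

Signed shortest Δλ from +23.089° to +76.041° is +52.952°.
Midpoint longitude = +23.089° + (+52.952°)/2 = +23.089° + 26.476° = +49.565°.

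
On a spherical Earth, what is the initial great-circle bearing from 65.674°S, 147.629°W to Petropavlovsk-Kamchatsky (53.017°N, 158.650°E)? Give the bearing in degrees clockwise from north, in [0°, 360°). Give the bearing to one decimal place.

323.4°

Δλ = 158.650 − -147.629 = 306.279°; wrapped into (−180°, 180°]: -53.721°.
θ = atan2( sin Δλ · cos φ₂ , cos φ₁ · sin φ₂ − sin φ₁ · cos φ₂ · cos Δλ )
  = atan2(-0.48496, 0.65341) = -36.583° → normalised to [0°, 360°): 323.417°.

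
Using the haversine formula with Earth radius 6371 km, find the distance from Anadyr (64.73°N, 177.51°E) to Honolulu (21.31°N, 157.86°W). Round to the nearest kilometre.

Δλ = -157.86 − 177.51 = -335.37°; wrapped into (−180°, 180°]: 24.63°.
Δφ = 21.31 − 64.73 = -43.42°.
a = sin²(Δφ/2) + cos φ₁ · cos φ₂ · sin²(Δλ/2) = 0.154924.
c = 2·atan2(√a, √(1−a)) = 0.80910 rad → d = 6371·c ≈ 5154.76 km.

5155 km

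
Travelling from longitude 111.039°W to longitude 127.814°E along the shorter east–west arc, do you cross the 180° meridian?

Naïve |127.814 − -111.039| = 238.853° > 180°, so the shorter arc goes the other way round — across 180°.
Signed shortest Δλ = ((127.814 − -111.039 + 180) mod 360) − 180 = -121.147°.
Going west by 121.147° from -111.039° passes through 180° before reaching +127.814°.

Yes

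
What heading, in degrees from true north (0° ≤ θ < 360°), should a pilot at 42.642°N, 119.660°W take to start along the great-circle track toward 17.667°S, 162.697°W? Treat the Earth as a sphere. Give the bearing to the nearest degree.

223°

Δλ = -162.697 − -119.660 = -43.037°.
θ = atan2( sin Δλ · cos φ₂ , cos φ₁ · sin φ₂ − sin φ₁ · cos φ₂ · cos Δλ )
  = atan2(-0.65028, -0.69502) = -136.905° → normalised to [0°, 360°): 223.095°.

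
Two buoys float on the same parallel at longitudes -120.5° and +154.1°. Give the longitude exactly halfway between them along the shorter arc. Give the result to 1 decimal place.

Signed shortest Δλ from -120.5° to +154.1° is -85.4°.
Midpoint longitude = -120.5° + (-85.4°)/2 = -120.5° − 42.7° = -163.2°.
(The naïve average (-120.5 + +154.1)/2 = 16.8° is on the wrong side of the globe.)

-163.2°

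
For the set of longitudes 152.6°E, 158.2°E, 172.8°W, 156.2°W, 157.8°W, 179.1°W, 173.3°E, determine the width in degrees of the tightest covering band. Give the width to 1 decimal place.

51.2°

Sort the longitudes: -179.1°, -172.8°, -157.8°, -156.2°, +152.6°, +158.2°, +173.3°.
Eastward gaps between consecutive values (wrapping around): 6.3°, 15.0°, 1.6°, 308.8°, 5.6°, 15.1°, 7.6°.
Largest gap = 308.8° ⇒ minimal covering band is its complement: 360° − 308.8° = 51.2°.
Band runs from +152.6° eastward to -156.2°, crossing the antimeridian.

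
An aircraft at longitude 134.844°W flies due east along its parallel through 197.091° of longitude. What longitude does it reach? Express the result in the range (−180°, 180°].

Start at -134.844°; shift +197.091° → +62.247°.
+62.247° already lies in (−180°, 180°].

62.247°E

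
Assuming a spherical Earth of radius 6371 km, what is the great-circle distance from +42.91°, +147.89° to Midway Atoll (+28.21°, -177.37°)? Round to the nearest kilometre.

3508 km

Δλ = -177.37 − 147.89 = -325.26°; wrapped into (−180°, 180°]: 34.74°.
Δφ = 28.21 − 42.91 = -14.70°.
a = sin²(Δφ/2) + cos φ₁ · cos φ₂ · sin²(Δλ/2) = 0.073891.
c = 2·atan2(√a, √(1−a)) = 0.55059 rad → d = 6371·c ≈ 3507.78 km.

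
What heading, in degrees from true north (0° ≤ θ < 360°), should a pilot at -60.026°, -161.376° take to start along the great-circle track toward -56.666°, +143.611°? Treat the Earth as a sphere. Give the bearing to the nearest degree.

Δλ = 143.611 − -161.376 = 304.987°; wrapped into (−180°, 180°]: -55.013°.
θ = atan2( sin Δλ · cos φ₂ , cos φ₁ · sin φ₂ − sin φ₁ · cos φ₂ · cos Δλ )
  = atan2(-0.45021, -0.14447) = -107.791° → normalised to [0°, 360°): 252.209°.

252°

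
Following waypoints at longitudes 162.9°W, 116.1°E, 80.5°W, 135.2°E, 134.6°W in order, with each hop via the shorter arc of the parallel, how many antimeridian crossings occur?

Leg 1: -162.9° → +116.1°, shortest Δλ = -81.0° (west) — crosses 180°.
Leg 2: +116.1° → -80.5°, shortest Δλ = 163.4° (east) — crosses 180°.
Leg 3: -80.5° → +135.2°, shortest Δλ = -144.3° (west) — crosses 180°.
Leg 4: +135.2° → -134.6°, shortest Δλ = 90.2° (east) — crosses 180°.
Total crossings: 4.

4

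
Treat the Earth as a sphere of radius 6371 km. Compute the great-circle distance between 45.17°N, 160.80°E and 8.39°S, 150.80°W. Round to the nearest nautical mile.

4138 nmi

Δλ = -150.80 − 160.80 = -311.60°; wrapped into (−180°, 180°]: 48.40°.
Δφ = -8.39 − 45.17 = -53.56°.
a = sin²(Δφ/2) + cos φ₁ · cos φ₂ · sin²(Δλ/2) = 0.320209.
c = 2·atan2(√a, √(1−a)) = 1.20298 rad → d = 6371·c ≈ 7664.16 km ≈ 4138.32 nmi.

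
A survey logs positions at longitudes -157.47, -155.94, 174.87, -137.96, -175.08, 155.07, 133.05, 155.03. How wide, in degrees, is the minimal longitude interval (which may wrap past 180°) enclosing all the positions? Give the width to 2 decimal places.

Sort the longitudes: -175.08°, -157.47°, -155.94°, -137.96°, +133.05°, +155.03°, +155.07°, +174.87°.
Eastward gaps between consecutive values (wrapping around): 17.61°, 1.53°, 17.98°, 271.01°, 21.98°, 0.04°, 19.80°, 10.05°.
Largest gap = 271.01° ⇒ minimal covering band is its complement: 360° − 271.01° = 88.99°.
Band runs from +133.05° eastward to -137.96°, crossing the antimeridian.

88.99°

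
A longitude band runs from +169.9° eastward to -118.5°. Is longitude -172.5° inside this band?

Yes

Band width going east from +169.9° to -118.5°: ((-118.5 − 169.9) mod 360) = 71.6°.
Offset of -172.5° east of the west edge: ((-172.5 − 169.9) mod 360) = 17.6°.
17.6° ≤ 71.6° ⇒ inside.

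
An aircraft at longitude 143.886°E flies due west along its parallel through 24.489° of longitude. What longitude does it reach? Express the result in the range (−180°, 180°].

Start at +143.886°; shift −24.489° → +119.397°.
+119.397° already lies in (−180°, 180°].

119.397°E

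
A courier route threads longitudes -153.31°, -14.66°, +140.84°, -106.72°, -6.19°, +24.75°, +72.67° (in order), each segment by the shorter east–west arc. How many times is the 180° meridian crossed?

Leg 1: -153.31° → -14.66°, shortest Δλ = 138.65° (east) — does not cross 180°.
Leg 2: -14.66° → +140.84°, shortest Δλ = 155.5° (east) — does not cross 180°.
Leg 3: +140.84° → -106.72°, shortest Δλ = 112.44° (east) — crosses 180°.
Leg 4: -106.72° → -6.19°, shortest Δλ = 100.53° (east) — does not cross 180°.
Leg 5: -6.19° → +24.75°, shortest Δλ = 30.94° (east) — does not cross 180°.
Leg 6: +24.75° → +72.67°, shortest Δλ = 47.92° (east) — does not cross 180°.
Total crossings: 1.

1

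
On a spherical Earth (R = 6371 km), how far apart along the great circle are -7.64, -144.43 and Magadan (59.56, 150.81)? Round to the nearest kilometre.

Δλ = 150.81 − -144.43 = 295.24°; wrapped into (−180°, 180°]: -64.76°.
Δφ = 59.56 − -7.64 = 67.20°.
a = sin²(Δφ/2) + cos φ₁ · cos φ₂ · sin²(Δλ/2) = 0.450253.
c = 2·atan2(√a, √(1−a)) = 1.47114 rad → d = 6371·c ≈ 9372.61 km.

9373 km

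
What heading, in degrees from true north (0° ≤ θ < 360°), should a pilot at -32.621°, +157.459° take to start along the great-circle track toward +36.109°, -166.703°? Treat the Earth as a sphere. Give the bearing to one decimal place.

29.1°

Δλ = -166.703 − 157.459 = -324.162°; wrapped into (−180°, 180°]: 35.838°.
θ = atan2( sin Δλ · cos φ₂ , cos φ₁ · sin φ₂ − sin φ₁ · cos φ₂ · cos Δλ )
  = atan2(0.47302, 0.84943) = 29.112° → normalised to [0°, 360°): 29.112°.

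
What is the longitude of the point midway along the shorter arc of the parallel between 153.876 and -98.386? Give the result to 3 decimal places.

-152.255°

Signed shortest Δλ from +153.876° to -98.386° is +107.738°.
Midpoint longitude = +153.876° + (+107.738°)/2 = +153.876° + 53.869° = +207.745°.
Normalise into (−180°, 180°]: -152.255°.
(The naïve average (+153.876 + -98.386)/2 = 27.745° is on the wrong side of the globe.)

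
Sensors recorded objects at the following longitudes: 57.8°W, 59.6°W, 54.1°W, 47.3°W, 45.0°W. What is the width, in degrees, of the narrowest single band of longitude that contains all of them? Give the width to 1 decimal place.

14.6°

Sort the longitudes: -59.6°, -57.8°, -54.1°, -47.3°, -45.0°.
Eastward gaps between consecutive values (wrapping around): 1.8°, 3.7°, 6.8°, 2.3°, 345.4°.
Largest gap = 345.4° ⇒ minimal covering band is its complement: 360° − 345.4° = 14.6°.
Band runs from -59.6° eastward to -45.0°.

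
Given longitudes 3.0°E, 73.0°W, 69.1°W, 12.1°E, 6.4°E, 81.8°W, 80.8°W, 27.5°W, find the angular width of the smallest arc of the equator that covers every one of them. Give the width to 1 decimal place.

93.9°

Sort the longitudes: -81.8°, -80.8°, -73.0°, -69.1°, -27.5°, +3.0°, +6.4°, +12.1°.
Eastward gaps between consecutive values (wrapping around): 1.0°, 7.8°, 3.9°, 41.6°, 30.5°, 3.4°, 5.7°, 266.1°.
Largest gap = 266.1° ⇒ minimal covering band is its complement: 360° − 266.1° = 93.9°.
Band runs from -81.8° eastward to +12.1°.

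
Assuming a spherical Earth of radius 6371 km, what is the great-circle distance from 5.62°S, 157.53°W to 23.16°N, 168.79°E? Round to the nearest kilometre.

Δλ = 168.79 − -157.53 = 326.32°; wrapped into (−180°, 180°]: -33.68°.
Δφ = 23.16 − -5.62 = 28.78°.
a = sin²(Δφ/2) + cos φ₁ · cos φ₂ · sin²(Δλ/2) = 0.138554.
c = 2·atan2(√a, √(1−a)) = 0.76282 rad → d = 6371·c ≈ 4859.92 km.

4860 km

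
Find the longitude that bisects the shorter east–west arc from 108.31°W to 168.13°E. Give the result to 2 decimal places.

150.09°W

Signed shortest Δλ from -108.31° to +168.13° is -83.56°.
Midpoint longitude = -108.31° + (-83.56°)/2 = -108.31° − 41.78° = -150.09°.
(The naïve average (-108.31 + +168.13)/2 = 29.91° is on the wrong side of the globe.)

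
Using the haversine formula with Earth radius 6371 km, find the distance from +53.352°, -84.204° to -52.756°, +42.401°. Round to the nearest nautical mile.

8926 nmi

Δλ = 42.401 − -84.204 = 126.605°.
Δφ = -52.756 − 53.352 = -106.108°.
a = sin²(Δφ/2) + cos φ₁ · cos φ₂ · sin²(Δλ/2) = 0.927054.
c = 2·atan2(√a, √(1−a)) = 2.59463 rad → d = 6371·c ≈ 16530.39 km ≈ 8925.69 nmi.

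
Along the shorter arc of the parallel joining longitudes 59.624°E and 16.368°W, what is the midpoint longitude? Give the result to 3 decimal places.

Signed shortest Δλ from +59.624° to -16.368° is -75.992°.
Midpoint longitude = +59.624° + (-75.992°)/2 = +59.624° − 37.996° = +21.628°.

21.628°E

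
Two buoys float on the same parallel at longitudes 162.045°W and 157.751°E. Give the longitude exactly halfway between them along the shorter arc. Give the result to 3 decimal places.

177.853°E

Signed shortest Δλ from -162.045° to +157.751° is -40.204°.
Midpoint longitude = -162.045° + (-40.204°)/2 = -162.045° − 20.102° = -182.147°.
Normalise into (−180°, 180°]: +177.853°.
(The naïve average (-162.045 + +157.751)/2 = -2.147° is on the wrong side of the globe.)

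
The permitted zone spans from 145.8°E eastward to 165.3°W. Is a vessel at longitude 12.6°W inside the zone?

Band width going east from +145.8° to -165.3°: ((-165.3 − 145.8) mod 360) = 48.9°.
Offset of -12.6° east of the west edge: ((-12.6 − 145.8) mod 360) = 201.6°.
201.6° > 48.9° ⇒ outside.

No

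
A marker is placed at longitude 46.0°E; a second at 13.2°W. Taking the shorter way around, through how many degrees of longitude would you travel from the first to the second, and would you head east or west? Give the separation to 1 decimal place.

Raw difference: -13.2 − 46.0 = -59.2°.
Normalise into (−180°, 180°]: -59.2° stays -59.2°.
Negative ⇒ the second point lies to the west; separation 59.2°.

59.2° west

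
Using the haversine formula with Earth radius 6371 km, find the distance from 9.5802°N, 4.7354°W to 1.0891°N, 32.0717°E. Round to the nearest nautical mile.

2256 nmi

Δλ = 32.0717 − -4.7354 = 36.8071°.
Δφ = 1.0891 − 9.5802 = -8.4911°.
a = sin²(Δφ/2) + cos φ₁ · cos φ₂ · sin²(Δλ/2) = 0.103744.
c = 2·atan2(√a, √(1−a)) = 0.65588 rad → d = 6371·c ≈ 4178.61 km ≈ 2256.27 nmi.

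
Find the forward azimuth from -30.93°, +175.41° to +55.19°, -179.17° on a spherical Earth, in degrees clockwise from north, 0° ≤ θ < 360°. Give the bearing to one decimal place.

3.1°

Δλ = -179.17 − 175.41 = -354.58°; wrapped into (−180°, 180°]: 5.42°.
θ = atan2( sin Δλ · cos φ₂ , cos φ₁ · sin φ₂ − sin φ₁ · cos φ₂ · cos Δλ )
  = atan2(0.05392, 0.99640) = 3.098° → normalised to [0°, 360°): 3.098°.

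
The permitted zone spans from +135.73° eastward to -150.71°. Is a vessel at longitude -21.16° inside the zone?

Band width going east from +135.73° to -150.71°: ((-150.71 − 135.73) mod 360) = 73.56°.
Offset of -21.16° east of the west edge: ((-21.16 − 135.73) mod 360) = 203.11°.
203.11° > 73.56° ⇒ outside.

No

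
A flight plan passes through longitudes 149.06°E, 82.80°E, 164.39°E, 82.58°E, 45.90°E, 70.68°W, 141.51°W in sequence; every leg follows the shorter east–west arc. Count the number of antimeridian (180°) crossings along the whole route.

Leg 1: +149.06° → +82.80°, shortest Δλ = -66.26° (west) — does not cross 180°.
Leg 2: +82.80° → +164.39°, shortest Δλ = 81.59° (east) — does not cross 180°.
Leg 3: +164.39° → +82.58°, shortest Δλ = -81.81° (west) — does not cross 180°.
Leg 4: +82.58° → +45.90°, shortest Δλ = -36.68° (west) — does not cross 180°.
Leg 5: +45.90° → -70.68°, shortest Δλ = -116.58° (west) — does not cross 180°.
Leg 6: -70.68° → -141.51°, shortest Δλ = -70.83° (west) — does not cross 180°.
Total crossings: 0.

0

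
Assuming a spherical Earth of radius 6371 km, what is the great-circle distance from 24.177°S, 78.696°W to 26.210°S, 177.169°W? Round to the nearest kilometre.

9623 km

Δλ = -177.169 − -78.696 = -98.473°.
Δφ = -26.210 − -24.177 = -2.033°.
a = sin²(Δφ/2) + cos φ₁ · cos φ₂ · sin²(Δλ/2) = 0.469856.
c = 2·atan2(√a, √(1−a)) = 1.51047 rad → d = 6371·c ≈ 9623.22 km.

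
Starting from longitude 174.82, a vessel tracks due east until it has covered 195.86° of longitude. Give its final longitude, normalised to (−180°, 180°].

+10.68°

Start at +174.82°; shift +195.86° → +370.68°.
+370.68° lies outside (−180°, 180°]; subtract 360° → +10.68°.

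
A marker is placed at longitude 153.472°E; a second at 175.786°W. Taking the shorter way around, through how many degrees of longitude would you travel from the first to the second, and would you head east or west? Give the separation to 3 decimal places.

Raw difference: -175.786 − 153.472 = -329.258°.
Normalise into (−180°, 180°]: -329.258° + 360° = 30.742°.
Positive ⇒ the second point lies to the east; separation 30.742°.

30.742° east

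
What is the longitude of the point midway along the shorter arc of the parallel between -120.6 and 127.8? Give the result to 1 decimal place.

Signed shortest Δλ from -120.6° to +127.8° is -111.6°.
Midpoint longitude = -120.6° + (-111.6°)/2 = -120.6° − 55.8° = -176.4°.
(The naïve average (-120.6 + +127.8)/2 = 3.6° is on the wrong side of the globe.)

-176.4°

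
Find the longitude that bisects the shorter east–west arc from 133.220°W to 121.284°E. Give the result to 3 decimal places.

174.032°E

Signed shortest Δλ from -133.220° to +121.284° is -105.496°.
Midpoint longitude = -133.220° + (-105.496°)/2 = -133.220° − 52.748° = -185.968°.
Normalise into (−180°, 180°]: +174.032°.
(The naïve average (-133.220 + +121.284)/2 = -5.968° is on the wrong side of the globe.)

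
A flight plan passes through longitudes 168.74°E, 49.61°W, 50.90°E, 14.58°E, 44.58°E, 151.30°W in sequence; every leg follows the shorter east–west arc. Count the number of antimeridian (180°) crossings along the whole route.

2

Leg 1: +168.74° → -49.61°, shortest Δλ = 141.65° (east) — crosses 180°.
Leg 2: -49.61° → +50.90°, shortest Δλ = 100.51° (east) — does not cross 180°.
Leg 3: +50.90° → +14.58°, shortest Δλ = -36.32° (west) — does not cross 180°.
Leg 4: +14.58° → +44.58°, shortest Δλ = 30.0° (east) — does not cross 180°.
Leg 5: +44.58° → -151.30°, shortest Δλ = 164.12° (east) — crosses 180°.
Total crossings: 2.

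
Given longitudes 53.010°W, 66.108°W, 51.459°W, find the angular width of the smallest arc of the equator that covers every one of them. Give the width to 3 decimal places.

Sort the longitudes: -66.108°, -53.010°, -51.459°.
Eastward gaps between consecutive values (wrapping around): 13.098°, 1.551°, 345.351°.
Largest gap = 345.351° ⇒ minimal covering band is its complement: 360° − 345.351° = 14.649°.
Band runs from -66.108° eastward to -51.459°.

14.649°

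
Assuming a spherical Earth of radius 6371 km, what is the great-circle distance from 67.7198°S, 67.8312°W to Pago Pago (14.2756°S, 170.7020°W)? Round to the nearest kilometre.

9072 km

Δλ = -170.7020 − -67.8312 = -102.8708°.
Δφ = -14.2756 − -67.7198 = 53.4442°.
a = sin²(Δφ/2) + cos φ₁ · cos φ₂ · sin²(Δλ/2) = 0.426835.
c = 2·atan2(√a, √(1−a)) = 1.42394 rad → d = 6371·c ≈ 9071.91 km.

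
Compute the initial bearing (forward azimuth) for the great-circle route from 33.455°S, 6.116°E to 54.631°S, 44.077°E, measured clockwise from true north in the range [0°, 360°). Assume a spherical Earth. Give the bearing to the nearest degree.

140°

Δλ = 44.077 − 6.116 = 37.961°.
θ = atan2( sin Δλ · cos φ₂ , cos φ₁ · sin φ₂ − sin φ₁ · cos φ₂ · cos Δλ )
  = atan2(0.35606, -0.42875) = 140.292° → normalised to [0°, 360°): 140.292°.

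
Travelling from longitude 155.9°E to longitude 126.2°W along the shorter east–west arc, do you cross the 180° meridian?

Naïve |-126.2 − 155.9| = 282.1° > 180°, so the shorter arc goes the other way round — across 180°.
Signed shortest Δλ = ((-126.2 − 155.9 + 180) mod 360) − 180 = 77.9°.
Going east by 77.9° from +155.9° passes through 180° before reaching -126.2°.

Yes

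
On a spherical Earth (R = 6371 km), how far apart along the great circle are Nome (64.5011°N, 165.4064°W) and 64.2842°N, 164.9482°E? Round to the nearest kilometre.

Δλ = 164.9482 − -165.4064 = 330.3546°; wrapped into (−180°, 180°]: -29.6454°.
Δφ = 64.2842 − 64.5011 = -0.2169°.
a = sin²(Δφ/2) + cos φ₁ · cos φ₂ · sin²(Δλ/2) = 0.012229.
c = 2·atan2(√a, √(1−a)) = 0.22162 rad → d = 6371·c ≈ 1411.96 km.

1412 km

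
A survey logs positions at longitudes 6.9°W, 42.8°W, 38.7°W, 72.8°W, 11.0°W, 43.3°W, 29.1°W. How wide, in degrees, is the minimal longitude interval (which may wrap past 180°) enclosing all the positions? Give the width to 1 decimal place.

Sort the longitudes: -72.8°, -43.3°, -42.8°, -38.7°, -29.1°, -11.0°, -6.9°.
Eastward gaps between consecutive values (wrapping around): 29.5°, 0.5°, 4.1°, 9.6°, 18.1°, 4.1°, 294.1°.
Largest gap = 294.1° ⇒ minimal covering band is its complement: 360° − 294.1° = 65.9°.
Band runs from -72.8° eastward to -6.9°.

65.9°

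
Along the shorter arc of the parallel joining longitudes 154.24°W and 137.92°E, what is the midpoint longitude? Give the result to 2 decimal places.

Signed shortest Δλ from -154.24° to +137.92° is -67.84°.
Midpoint longitude = -154.24° + (-67.84°)/2 = -154.24° − 33.92° = -188.16°.
Normalise into (−180°, 180°]: +171.84°.
(The naïve average (-154.24 + +137.92)/2 = -8.16° is on the wrong side of the globe.)

171.84°E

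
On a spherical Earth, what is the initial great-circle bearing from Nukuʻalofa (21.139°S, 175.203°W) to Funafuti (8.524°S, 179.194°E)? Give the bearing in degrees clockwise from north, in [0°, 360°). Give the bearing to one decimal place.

336.0°

Δλ = 179.194 − -175.203 = 354.397°; wrapped into (−180°, 180°]: -5.603°.
θ = atan2( sin Δλ · cos φ₂ , cos φ₁ · sin φ₂ − sin φ₁ · cos φ₂ · cos Δλ )
  = atan2(-0.09656, 0.21669) = -24.017° → normalised to [0°, 360°): 335.983°.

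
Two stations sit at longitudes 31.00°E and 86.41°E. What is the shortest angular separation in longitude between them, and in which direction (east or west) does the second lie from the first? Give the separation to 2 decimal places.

Raw difference: 86.41 − 31.00 = 55.41°.
Normalise into (−180°, 180°]: 55.41° stays 55.41°.
Positive ⇒ the second point lies to the east; separation 55.41°.

55.41° east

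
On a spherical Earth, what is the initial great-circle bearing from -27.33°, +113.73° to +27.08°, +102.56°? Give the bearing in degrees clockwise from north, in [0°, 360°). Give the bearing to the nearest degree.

348°

Δλ = 102.56 − 113.73 = -11.17°.
θ = atan2( sin Δλ · cos φ₂ , cos φ₁ · sin φ₂ − sin φ₁ · cos φ₂ · cos Δλ )
  = atan2(-0.17248, 0.80546) = -12.087° → normalised to [0°, 360°): 347.913°.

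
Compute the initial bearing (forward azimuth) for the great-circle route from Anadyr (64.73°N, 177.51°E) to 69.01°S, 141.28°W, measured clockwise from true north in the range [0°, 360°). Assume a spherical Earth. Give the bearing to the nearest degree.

160°

Δλ = -141.28 − 177.51 = -318.79°; wrapped into (−180°, 180°]: 41.21°.
θ = atan2( sin Δλ · cos φ₂ , cos φ₁ · sin φ₂ − sin φ₁ · cos φ₂ · cos Δλ )
  = atan2(0.23599, -0.64225) = 159.824° → normalised to [0°, 360°): 159.824°.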